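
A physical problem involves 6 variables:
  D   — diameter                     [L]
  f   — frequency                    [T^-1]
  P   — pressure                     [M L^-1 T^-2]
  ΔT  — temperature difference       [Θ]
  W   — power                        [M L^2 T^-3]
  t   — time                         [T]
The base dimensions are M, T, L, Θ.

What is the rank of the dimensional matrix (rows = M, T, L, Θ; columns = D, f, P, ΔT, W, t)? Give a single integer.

Write exponents as rows M,T,L,Θ / cols D,f,P,ΔT,W,t:
  M: [ 0  0  1  0  1  0]
  T: [ 0 -1 -2  0 -3  1]
  L: [ 1  0 -1  0  2  0]
  Θ: [ 0  0  0  1  0  0]
Echelon form has 4 nonzero rows (pivots: D,f,P,ΔT)

4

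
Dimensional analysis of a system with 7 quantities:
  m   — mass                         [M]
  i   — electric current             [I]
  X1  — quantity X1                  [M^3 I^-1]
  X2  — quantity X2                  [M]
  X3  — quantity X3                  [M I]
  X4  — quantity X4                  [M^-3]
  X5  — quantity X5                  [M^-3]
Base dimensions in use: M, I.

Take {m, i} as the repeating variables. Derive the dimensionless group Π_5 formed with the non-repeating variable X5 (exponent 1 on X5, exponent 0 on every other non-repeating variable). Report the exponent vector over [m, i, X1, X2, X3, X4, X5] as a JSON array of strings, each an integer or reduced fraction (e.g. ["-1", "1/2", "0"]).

Dimensional matrix (M×I by m×i×X1×X2×X3×X4×X5):
  M: [ 1  0  3  1  1 -3 -3]
  I: [ 0  1 -1  0  1  0  0]
RREF → pivots at {m,i} ⇒ r = 2
Repeat: m,i; free: X1,X2,X3,X4,X5
RREF:
  r0: [   1    0    3    1    1   -3   -3]
  r1: [   0    1   -1    0    1    0    0]
Fix exponent of X5 at 1, X1 at 0, X2 at 0, X3 at 0, X4 at 0; solve each RREF row for its pivot's exponent:
  r0: exp(m) + (-3)·1 = 0 ⇒ exp(m) = 3
  r1: exp(i) + (0)·1 = 0 ⇒ exp(i) = 0
Π_5 = m^3 · X5

["3", "0", "0", "0", "0", "0", "1"]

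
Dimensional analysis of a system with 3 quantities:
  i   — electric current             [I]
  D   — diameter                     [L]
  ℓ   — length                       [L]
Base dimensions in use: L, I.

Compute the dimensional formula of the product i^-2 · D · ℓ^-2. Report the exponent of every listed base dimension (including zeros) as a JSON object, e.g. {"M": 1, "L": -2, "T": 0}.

{"L": -1, "I": -2}

Write exponents as rows L,I / cols i,D,ℓ:
  L: [ 0  1  1]
  I: [ 1  0  0]
  [L]: (-2)·0+(1)·1+(-2)·1 = -1
  [I]: (-2)·1+(1)·0+(-2)·0 = -2
⇒ L^-1 I^-2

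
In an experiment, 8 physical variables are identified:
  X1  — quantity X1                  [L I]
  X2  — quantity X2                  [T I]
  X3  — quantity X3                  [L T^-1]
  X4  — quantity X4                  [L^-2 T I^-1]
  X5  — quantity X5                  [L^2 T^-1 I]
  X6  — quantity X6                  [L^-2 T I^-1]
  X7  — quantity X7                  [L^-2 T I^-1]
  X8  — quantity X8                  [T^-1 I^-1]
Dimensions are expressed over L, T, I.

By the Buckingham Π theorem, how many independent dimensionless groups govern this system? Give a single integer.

Write exponents as rows L,T,I / cols X1,X2,X3,X4,X5,X6,X7,X8:
  L: [ 1  0  1 -2  2 -2 -2  0]
  T: [ 0  1 -1  1 -1  1  1 -1]
  I: [ 1  1  0 -1  1 -1 -1 -1]
Row reduction gives pivot columns X1,X2; rank = 2
8 vars − rank 2 = 6 Π groups

6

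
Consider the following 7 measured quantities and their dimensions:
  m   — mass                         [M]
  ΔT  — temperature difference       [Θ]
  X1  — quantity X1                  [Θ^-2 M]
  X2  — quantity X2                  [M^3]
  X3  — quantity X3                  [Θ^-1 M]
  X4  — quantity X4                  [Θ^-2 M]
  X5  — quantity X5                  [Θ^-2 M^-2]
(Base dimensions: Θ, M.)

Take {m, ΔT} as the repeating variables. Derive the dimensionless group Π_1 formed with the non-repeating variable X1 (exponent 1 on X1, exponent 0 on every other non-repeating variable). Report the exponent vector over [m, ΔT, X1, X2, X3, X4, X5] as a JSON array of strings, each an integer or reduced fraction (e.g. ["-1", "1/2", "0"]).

["-1", "2", "1", "0", "0", "0", "0"]

Exponent matrix [Θ,M] × [m,ΔT,X1,X2,X3,X4,X5]:
  Θ: [ 0  1 -2  0 -1 -2 -2]
  M: [ 1  0  1  3  1  1 -2]
Echelon form has 2 nonzero rows (pivots: m,ΔT)
Pivot set = {m,ΔT}, free = {X1,X2,X3,X4,X5}
RREF:
  r0: [   1    0    1    3    1    1   -2]
  r1: [   0    1   -2    0   -1   -2   -2]
Fix exponent of X1 at 1, X2 at 0, X3 at 0, X4 at 0, X5 at 0; solve each RREF row for its pivot's exponent:
  r0: exp(m) + (1)·1 = 0 ⇒ exp(m) = -1
  r1: exp(ΔT) + (-2)·1 = 0 ⇒ exp(ΔT) = 2
Π_1 = m^-1 · ΔT^2 · X1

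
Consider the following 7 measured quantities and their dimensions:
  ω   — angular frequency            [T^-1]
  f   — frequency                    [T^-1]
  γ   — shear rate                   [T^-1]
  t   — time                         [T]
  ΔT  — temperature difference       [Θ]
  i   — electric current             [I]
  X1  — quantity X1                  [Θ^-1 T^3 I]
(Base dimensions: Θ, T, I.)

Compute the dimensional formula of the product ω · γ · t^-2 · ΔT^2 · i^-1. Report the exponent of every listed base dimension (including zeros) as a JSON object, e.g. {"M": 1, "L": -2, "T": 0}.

Exponent matrix [Θ,T,I] × [ω,f,γ,t,ΔT,i,X1]:
  Θ: [ 0  0  0  0  1  0 -1]
  T: [-1 -1 -1  1  0  0  3]
  I: [ 0  0  0  0  0  1  1]
  [Θ]: (1)·0+(1)·0+(-2)·0+(2)·1+(-1)·0 = 2
  [T]: (1)·-1+(1)·-1+(-2)·1+(2)·0+(-1)·0 = -4
  [I]: (1)·0+(1)·0+(-2)·0+(2)·0+(-1)·1 = -1
⇒ Θ^2 T^-4 I^-1

{"Θ": 2, "T": -4, "I": -1}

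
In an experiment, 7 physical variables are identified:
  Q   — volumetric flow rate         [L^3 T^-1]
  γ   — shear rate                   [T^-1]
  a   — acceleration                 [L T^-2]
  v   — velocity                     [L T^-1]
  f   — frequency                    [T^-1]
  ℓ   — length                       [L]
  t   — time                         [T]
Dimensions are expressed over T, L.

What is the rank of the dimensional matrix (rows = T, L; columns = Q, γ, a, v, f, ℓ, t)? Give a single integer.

2

Dimensional matrix (T×L by Q×γ×a×v×f×ℓ×t):
  T: [-1 -1 -2 -1 -1  0  1]
  L: [ 3  0  1  1  0  1  0]
RREF → pivots at {Q,γ} ⇒ r = 2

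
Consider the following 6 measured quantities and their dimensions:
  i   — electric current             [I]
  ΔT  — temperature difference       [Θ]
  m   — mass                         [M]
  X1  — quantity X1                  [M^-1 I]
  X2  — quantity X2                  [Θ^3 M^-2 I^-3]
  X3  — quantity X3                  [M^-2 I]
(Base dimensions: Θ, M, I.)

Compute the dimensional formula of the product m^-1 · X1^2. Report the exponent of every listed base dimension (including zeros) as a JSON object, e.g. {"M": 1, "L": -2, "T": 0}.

{"Θ": 0, "M": -3, "I": 2}

Write exponents as rows Θ,M,I / cols i,ΔT,m,X1,X2,X3:
  Θ: [ 0  1  0  0  3  0]
  M: [ 0  0  1 -1 -2 -2]
  I: [ 1  0  0  1 -3  1]
  [Θ]: (-1)·0+(2)·0 = 0
  [M]: (-1)·1+(2)·-1 = -3
  [I]: (-1)·0+(2)·1 = 2
⇒ M^-3 I^2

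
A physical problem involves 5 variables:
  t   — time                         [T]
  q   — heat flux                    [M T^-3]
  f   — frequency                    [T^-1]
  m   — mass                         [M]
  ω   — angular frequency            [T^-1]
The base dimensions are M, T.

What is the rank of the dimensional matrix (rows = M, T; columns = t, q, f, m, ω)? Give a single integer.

Write exponents as rows M,T / cols t,q,f,m,ω:
  M: [ 0  1  0  1  0]
  T: [ 1 -3 -1  0 -1]
Echelon form has 2 nonzero rows (pivots: t,q)

2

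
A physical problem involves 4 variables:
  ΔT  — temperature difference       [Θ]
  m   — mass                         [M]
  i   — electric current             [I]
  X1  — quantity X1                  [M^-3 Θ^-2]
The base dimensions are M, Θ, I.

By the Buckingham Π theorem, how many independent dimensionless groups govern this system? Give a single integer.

1

Exponent matrix [M,Θ,I] × [ΔT,m,i,X1]:
  M: [ 0  1  0 -3]
  Θ: [ 1  0  0 -2]
  I: [ 0  0  1  0]
Echelon form has 3 nonzero rows (pivots: ΔT,m,i)
Π count = n − r = 4 − 3 = 1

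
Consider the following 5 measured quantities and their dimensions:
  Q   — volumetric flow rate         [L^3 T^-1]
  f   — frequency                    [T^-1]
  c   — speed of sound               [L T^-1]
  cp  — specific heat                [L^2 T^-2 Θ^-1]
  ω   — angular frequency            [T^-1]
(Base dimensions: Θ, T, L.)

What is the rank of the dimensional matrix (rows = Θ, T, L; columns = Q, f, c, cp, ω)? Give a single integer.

3

Exponent matrix [Θ,T,L] × [Q,f,c,cp,ω]:
  Θ: [ 0  0  0 -1  0]
  T: [-1 -1 -1 -2 -1]
  L: [ 3  0  1  2  0]
Echelon form has 3 nonzero rows (pivots: Q,f,cp)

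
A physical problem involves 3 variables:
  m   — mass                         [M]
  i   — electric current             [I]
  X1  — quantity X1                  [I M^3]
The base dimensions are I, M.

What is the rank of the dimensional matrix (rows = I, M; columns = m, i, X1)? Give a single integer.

Write exponents as rows I,M / cols m,i,X1:
  I: [ 0  1  1]
  M: [ 1  0  3]
Echelon form has 2 nonzero rows (pivots: m,i)

2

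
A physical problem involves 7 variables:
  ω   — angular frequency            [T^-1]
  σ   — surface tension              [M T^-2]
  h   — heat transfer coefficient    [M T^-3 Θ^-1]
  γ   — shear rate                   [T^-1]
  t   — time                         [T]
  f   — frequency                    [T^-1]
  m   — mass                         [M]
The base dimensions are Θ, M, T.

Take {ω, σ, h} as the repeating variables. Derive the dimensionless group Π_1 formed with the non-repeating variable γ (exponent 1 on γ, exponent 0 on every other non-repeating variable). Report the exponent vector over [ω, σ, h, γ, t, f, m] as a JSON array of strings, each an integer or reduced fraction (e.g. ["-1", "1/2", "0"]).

Exponent matrix [Θ,M,T] × [ω,σ,h,γ,t,f,m]:
  Θ: [ 0  0 -1  0  0  0  0]
  M: [ 0  1  1  0  0  0  1]
  T: [-1 -2 -3 -1  1 -1  0]
Echelon form has 3 nonzero rows (pivots: ω,σ,h)
Repeat: ω,σ,h; free: γ,t,f,m
RREF:
  r0: [   1    0    0    1   -1    1   -2]
  r1: [   0    1    0    0    0    0    1]
  r2: [   0    0    1    0    0    0    0]
Fix exponent of γ at 1, t at 0, f at 0, m at 0; solve each RREF row for its pivot's exponent:
  r0: exp(ω) + (1)·1 = 0 ⇒ exp(ω) = -1
  r1: exp(σ) + (0)·1 = 0 ⇒ exp(σ) = 0
  r2: exp(h) + (0)·1 = 0 ⇒ exp(h) = 0
Π_1 = ω^-1 · γ

["-1", "0", "0", "1", "0", "0", "0"]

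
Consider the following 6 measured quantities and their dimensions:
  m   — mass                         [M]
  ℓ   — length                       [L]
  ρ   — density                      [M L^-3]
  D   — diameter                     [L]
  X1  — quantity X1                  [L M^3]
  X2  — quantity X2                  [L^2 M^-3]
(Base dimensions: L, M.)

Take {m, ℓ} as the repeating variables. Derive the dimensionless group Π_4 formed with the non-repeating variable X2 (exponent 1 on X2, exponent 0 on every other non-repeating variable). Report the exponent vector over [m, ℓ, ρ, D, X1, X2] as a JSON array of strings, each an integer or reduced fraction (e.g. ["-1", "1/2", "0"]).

Exponent matrix [L,M] × [m,ℓ,ρ,D,X1,X2]:
  L: [ 0  1 -3  1  1  2]
  M: [ 1  0  1  0  3 -3]
Row reduction gives pivot columns m,ℓ; rank = 2
Repeat: m,ℓ; free: ρ,D,X1,X2
RREF:
  r0: [   1    0    1    0    3   -3]
  r1: [   0    1   -3    1    1    2]
Fix exponent of X2 at 1, ρ at 0, D at 0, X1 at 0; solve each RREF row for its pivot's exponent:
  r0: exp(m) + (-3)·1 = 0 ⇒ exp(m) = 3
  r1: exp(ℓ) + (2)·1 = 0 ⇒ exp(ℓ) = -2
Π_4 = m^3 · ℓ^-2 · X2

["3", "-2", "0", "0", "0", "1"]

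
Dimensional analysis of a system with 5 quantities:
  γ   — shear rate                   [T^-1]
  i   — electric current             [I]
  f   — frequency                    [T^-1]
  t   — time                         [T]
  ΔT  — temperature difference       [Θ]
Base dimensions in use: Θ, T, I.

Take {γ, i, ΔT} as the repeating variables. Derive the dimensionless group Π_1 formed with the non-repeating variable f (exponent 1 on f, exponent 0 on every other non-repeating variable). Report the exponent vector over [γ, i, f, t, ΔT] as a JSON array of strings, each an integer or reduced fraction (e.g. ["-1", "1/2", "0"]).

["-1", "0", "1", "0", "0"]

Dimensional matrix (Θ×T×I by γ×i×f×t×ΔT):
  Θ: [ 0  0  0  0  1]
  T: [-1  0 -1  1  0]
  I: [ 0  1  0  0  0]
Echelon form has 3 nonzero rows (pivots: γ,i,ΔT)
Repeat: γ,i,ΔT; free: f,t
RREF:
  r0: [   1    0    1   -1    0]
  r1: [   0    1    0    0    0]
  r2: [   0    0    0    0    1]
Fix exponent of f at 1, t at 0; solve each RREF row for its pivot's exponent:
  r0: exp(γ) + (1)·1 = 0 ⇒ exp(γ) = -1
  r1: exp(i) + (0)·1 = 0 ⇒ exp(i) = 0
  r2: exp(ΔT) + (0)·1 = 0 ⇒ exp(ΔT) = 0
Π_1 = γ^-1 · f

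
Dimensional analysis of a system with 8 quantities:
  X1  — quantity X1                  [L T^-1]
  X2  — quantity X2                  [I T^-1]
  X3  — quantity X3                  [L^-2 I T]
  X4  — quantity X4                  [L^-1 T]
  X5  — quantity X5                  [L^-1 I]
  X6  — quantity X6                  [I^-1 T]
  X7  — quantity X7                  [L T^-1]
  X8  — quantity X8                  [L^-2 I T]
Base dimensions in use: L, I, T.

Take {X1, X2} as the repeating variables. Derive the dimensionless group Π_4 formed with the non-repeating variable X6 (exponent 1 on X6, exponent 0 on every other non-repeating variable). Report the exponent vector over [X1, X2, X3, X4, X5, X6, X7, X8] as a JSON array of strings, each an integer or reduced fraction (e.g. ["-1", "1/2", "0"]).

Exponent matrix [L,I,T] × [X1,X2,X3,X4,X5,X6,X7,X8]:
  L: [ 1  0 -2 -1 -1  0  1 -2]
  I: [ 0  1  1  0  1 -1  0  1]
  T: [-1 -1  1  1  0  1 -1  1]
Echelon form has 2 nonzero rows (pivots: X1,X2)
Pivot set = {X1,X2}, free = {X3,X4,X5,X6,X7,X8}
RREF:
  r0: [   1    0   -2   -1   -1    0    1   -2]
  r1: [   0    1    1    0    1   -1    0    1]
  r2: [   0    0    0    0    0    0    0    0]
Fix exponent of X6 at 1, X3 at 0, X4 at 0, X5 at 0, X7 at 0, X8 at 0; solve each RREF row for its pivot's exponent:
  r0: exp(X1) + (0)·1 = 0 ⇒ exp(X1) = 0
  r1: exp(X2) + (-1)·1 = 0 ⇒ exp(X2) = 1
Π_4 = X2 · X6

["0", "1", "0", "0", "0", "1", "0", "0"]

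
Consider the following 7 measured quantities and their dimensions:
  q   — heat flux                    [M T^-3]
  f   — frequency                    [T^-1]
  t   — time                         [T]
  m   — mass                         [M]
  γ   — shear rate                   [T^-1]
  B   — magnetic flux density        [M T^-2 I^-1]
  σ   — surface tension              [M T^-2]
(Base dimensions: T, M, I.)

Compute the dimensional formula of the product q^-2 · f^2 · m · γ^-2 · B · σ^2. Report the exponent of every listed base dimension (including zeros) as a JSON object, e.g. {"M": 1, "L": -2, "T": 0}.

{"T": 0, "M": 2, "I": -1}

Dimensional matrix (T×M×I by q×f×t×m×γ×B×σ):
  T: [-3 -1  1  0 -1 -2 -2]
  M: [ 1  0  0  1  0  1  1]
  I: [ 0  0  0  0  0 -1  0]
  [T]: (-2)·-3+(2)·-1+(1)·0+(-2)·-1+(1)·-2+(2)·-2 = 0
  [M]: (-2)·1+(2)·0+(1)·1+(-2)·0+(1)·1+(2)·1 = 2
  [I]: (-2)·0+(2)·0+(1)·0+(-2)·0+(1)·-1+(2)·0 = -1
⇒ M^2 I^-1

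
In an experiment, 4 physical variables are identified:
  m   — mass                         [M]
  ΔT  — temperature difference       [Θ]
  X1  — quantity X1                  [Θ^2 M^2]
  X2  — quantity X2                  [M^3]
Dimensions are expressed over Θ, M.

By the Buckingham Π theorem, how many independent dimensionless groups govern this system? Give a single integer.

Exponent matrix [Θ,M] × [m,ΔT,X1,X2]:
  Θ: [ 0  1  2  0]
  M: [ 1  0  2  3]
Echelon form has 2 nonzero rows (pivots: m,ΔT)
4 vars − rank 2 = 2 Π groups

2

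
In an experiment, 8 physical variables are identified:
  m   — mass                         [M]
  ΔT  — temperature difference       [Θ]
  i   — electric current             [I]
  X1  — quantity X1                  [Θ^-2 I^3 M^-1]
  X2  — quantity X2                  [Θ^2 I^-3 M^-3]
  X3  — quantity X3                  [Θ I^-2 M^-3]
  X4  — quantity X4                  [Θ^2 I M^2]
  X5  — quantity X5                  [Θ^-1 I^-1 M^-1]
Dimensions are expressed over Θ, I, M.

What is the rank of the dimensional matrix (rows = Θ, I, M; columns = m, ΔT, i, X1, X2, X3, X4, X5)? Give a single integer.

Write exponents as rows Θ,I,M / cols m,ΔT,i,X1,X2,X3,X4,X5:
  Θ: [ 0  1  0 -2  2  1  2 -1]
  I: [ 0  0  1  3 -3 -2  1 -1]
  M: [ 1  0  0 -1 -3 -3  2 -1]
Echelon form has 3 nonzero rows (pivots: m,ΔT,i)

3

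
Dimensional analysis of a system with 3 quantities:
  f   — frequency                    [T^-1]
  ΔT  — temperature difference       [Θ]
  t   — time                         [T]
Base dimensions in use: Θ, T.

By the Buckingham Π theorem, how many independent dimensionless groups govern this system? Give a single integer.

Write exponents as rows Θ,T / cols f,ΔT,t:
  Θ: [ 0  1  0]
  T: [-1  0  1]
Row reduction gives pivot columns f,ΔT; rank = 2
n=3, r=2 ⇒ 1 dimensionless group

1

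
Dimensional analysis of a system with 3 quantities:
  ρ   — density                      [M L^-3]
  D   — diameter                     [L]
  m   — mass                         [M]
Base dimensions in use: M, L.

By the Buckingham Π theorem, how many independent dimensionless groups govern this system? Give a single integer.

Dimensional matrix (M×L by ρ×D×m):
  M: [ 1  0  1]
  L: [-3  1  0]
RREF → pivots at {ρ,D} ⇒ r = 2
n=3, r=2 ⇒ 1 dimensionless group

1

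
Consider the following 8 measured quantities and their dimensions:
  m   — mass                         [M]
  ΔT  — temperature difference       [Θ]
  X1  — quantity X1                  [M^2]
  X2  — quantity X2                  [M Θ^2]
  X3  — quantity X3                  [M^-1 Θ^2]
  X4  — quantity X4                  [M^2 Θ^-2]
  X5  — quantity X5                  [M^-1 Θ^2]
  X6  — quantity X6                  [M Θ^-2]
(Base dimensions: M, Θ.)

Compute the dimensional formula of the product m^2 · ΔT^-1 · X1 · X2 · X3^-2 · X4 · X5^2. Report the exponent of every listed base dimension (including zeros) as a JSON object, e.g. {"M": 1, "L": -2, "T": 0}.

{"M": 7, "Θ": -1}

Dimensional matrix (M×Θ by m×ΔT×X1×X2×X3×X4×X5×X6):
  M: [ 1  0  2  1 -1  2 -1  1]
  Θ: [ 0  1  0  2  2 -2  2 -2]
  [M]: (2)·1+(-1)·0+(1)·2+(1)·1+(-2)·-1+(1)·2+(2)·-1 = 7
  [Θ]: (2)·0+(-1)·1+(1)·0+(1)·2+(-2)·2+(1)·-2+(2)·2 = -1
⇒ M^7 Θ^-1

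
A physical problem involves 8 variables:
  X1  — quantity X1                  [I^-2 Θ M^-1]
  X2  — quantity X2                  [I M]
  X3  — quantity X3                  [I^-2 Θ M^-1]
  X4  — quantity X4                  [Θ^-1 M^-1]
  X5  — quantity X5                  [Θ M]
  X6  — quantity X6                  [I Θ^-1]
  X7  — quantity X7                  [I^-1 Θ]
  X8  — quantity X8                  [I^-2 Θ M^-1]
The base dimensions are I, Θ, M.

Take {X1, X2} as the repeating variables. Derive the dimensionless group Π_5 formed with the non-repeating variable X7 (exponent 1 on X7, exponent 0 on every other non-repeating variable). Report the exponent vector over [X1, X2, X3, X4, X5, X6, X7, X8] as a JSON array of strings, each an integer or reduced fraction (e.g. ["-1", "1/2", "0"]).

["-1", "-1", "0", "0", "0", "0", "1", "0"]

Write exponents as rows I,Θ,M / cols X1,X2,X3,X4,X5,X6,X7,X8:
  I: [-2  1 -2  0  0  1 -1 -2]
  Θ: [ 1  0  1 -1  1 -1  1  1]
  M: [-1  1 -1 -1  1  0  0 -1]
RREF → pivots at {X1,X2} ⇒ r = 2
Pivot set = {X1,X2}, free = {X3,X4,X5,X6,X7,X8}
RREF:
  r0: [   1    0    1   -1    1   -1    1    1]
  r1: [   0    1    0   -2    2   -1    1    0]
  r2: [   0    0    0    0    0    0    0    0]
Fix exponent of X7 at 1, X3 at 0, X4 at 0, X5 at 0, X6 at 0, X8 at 0; solve each RREF row for its pivot's exponent:
  r0: exp(X1) + (1)·1 = 0 ⇒ exp(X1) = -1
  r1: exp(X2) + (1)·1 = 0 ⇒ exp(X2) = -1
Π_5 = X1^-1 · X2^-1 · X7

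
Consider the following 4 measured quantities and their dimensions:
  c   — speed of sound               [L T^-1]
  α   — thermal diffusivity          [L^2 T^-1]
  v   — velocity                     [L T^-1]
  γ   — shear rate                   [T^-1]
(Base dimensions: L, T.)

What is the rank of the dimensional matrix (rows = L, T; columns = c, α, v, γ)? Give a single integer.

2

Exponent matrix [L,T] × [c,α,v,γ]:
  L: [ 1  2  1  0]
  T: [-1 -1 -1 -1]
Row reduction gives pivot columns c,α; rank = 2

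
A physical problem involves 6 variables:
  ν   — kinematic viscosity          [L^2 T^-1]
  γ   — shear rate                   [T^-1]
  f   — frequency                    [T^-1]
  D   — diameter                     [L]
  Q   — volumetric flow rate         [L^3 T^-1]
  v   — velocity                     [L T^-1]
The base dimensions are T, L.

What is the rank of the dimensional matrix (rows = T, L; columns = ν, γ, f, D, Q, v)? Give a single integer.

Dimensional matrix (T×L by ν×γ×f×D×Q×v):
  T: [-1 -1 -1  0 -1 -1]
  L: [ 2  0  0  1  3  1]
Row reduction gives pivot columns ν,γ; rank = 2

2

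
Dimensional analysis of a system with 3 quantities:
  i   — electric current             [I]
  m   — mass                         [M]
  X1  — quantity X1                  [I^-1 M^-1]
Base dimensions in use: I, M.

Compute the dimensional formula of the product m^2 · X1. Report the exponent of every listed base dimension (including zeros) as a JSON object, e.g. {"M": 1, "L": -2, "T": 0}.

Write exponents as rows I,M / cols i,m,X1:
  I: [ 1  0 -1]
  M: [ 0  1 -1]
  [I]: (2)·0+(1)·-1 = -1
  [M]: (2)·1+(1)·-1 = 1
⇒ I^-1 M

{"I": -1, "M": 1}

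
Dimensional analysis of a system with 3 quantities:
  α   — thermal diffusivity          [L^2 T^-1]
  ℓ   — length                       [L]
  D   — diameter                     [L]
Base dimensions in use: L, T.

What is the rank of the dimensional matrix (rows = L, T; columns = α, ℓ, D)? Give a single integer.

2

Write exponents as rows L,T / cols α,ℓ,D:
  L: [ 2  1  1]
  T: [-1  0  0]
RREF → pivots at {α,ℓ} ⇒ r = 2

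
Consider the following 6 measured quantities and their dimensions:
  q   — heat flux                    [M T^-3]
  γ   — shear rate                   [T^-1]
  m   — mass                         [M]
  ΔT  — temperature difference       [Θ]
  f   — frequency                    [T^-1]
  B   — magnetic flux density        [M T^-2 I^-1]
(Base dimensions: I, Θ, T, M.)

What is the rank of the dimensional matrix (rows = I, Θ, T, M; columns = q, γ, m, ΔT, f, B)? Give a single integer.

4

Write exponents as rows I,Θ,T,M / cols q,γ,m,ΔT,f,B:
  I: [ 0  0  0  0  0 -1]
  Θ: [ 0  0  0  1  0  0]
  T: [-3 -1  0  0 -1 -2]
  M: [ 1  0  1  0  0  1]
Echelon form has 4 nonzero rows (pivots: q,γ,ΔT,B)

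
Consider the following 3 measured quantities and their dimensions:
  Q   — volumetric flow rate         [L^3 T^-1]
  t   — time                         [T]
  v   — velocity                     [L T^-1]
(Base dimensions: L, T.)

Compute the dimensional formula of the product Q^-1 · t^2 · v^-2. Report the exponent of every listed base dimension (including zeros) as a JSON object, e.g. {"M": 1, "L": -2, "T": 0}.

Write exponents as rows L,T / cols Q,t,v:
  L: [ 3  0  1]
  T: [-1  1 -1]
  [L]: (-1)·3+(2)·0+(-2)·1 = -5
  [T]: (-1)·-1+(2)·1+(-2)·-1 = 5
⇒ L^-5 T^5

{"L": -5, "T": 5}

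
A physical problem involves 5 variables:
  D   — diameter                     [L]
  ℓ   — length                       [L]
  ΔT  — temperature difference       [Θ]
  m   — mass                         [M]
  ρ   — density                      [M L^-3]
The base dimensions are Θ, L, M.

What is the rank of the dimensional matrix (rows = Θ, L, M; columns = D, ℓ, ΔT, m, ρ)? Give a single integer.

3

Write exponents as rows Θ,L,M / cols D,ℓ,ΔT,m,ρ:
  Θ: [ 0  0  1  0  0]
  L: [ 1  1  0  0 -3]
  M: [ 0  0  0  1  1]
RREF → pivots at {D,ΔT,m} ⇒ r = 3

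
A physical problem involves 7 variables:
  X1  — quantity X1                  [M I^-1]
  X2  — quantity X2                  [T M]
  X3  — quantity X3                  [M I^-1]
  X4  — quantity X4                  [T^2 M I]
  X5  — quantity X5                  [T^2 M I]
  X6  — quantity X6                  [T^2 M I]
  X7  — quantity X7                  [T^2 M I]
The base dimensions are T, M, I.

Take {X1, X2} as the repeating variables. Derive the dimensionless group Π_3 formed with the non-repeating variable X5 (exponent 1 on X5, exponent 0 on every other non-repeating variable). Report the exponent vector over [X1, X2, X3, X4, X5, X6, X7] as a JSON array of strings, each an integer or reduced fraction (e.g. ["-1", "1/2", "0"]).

["1", "-2", "0", "0", "1", "0", "0"]

Exponent matrix [T,M,I] × [X1,X2,X3,X4,X5,X6,X7]:
  T: [ 0  1  0  2  2  2  2]
  M: [ 1  1  1  1  1  1  1]
  I: [-1  0 -1  1  1  1  1]
Echelon form has 2 nonzero rows (pivots: X1,X2)
Repeat: X1,X2; free: X3,X4,X5,X6,X7
RREF:
  r0: [   1    0    1   -1   -1   -1   -1]
  r1: [   0    1    0    2    2    2    2]
  r2: [   0    0    0    0    0    0    0]
Fix exponent of X5 at 1, X3 at 0, X4 at 0, X6 at 0, X7 at 0; solve each RREF row for its pivot's exponent:
  r0: exp(X1) + (-1)·1 = 0 ⇒ exp(X1) = 1
  r1: exp(X2) + (2)·1 = 0 ⇒ exp(X2) = -2
Π_3 = X1 · X2^-2 · X5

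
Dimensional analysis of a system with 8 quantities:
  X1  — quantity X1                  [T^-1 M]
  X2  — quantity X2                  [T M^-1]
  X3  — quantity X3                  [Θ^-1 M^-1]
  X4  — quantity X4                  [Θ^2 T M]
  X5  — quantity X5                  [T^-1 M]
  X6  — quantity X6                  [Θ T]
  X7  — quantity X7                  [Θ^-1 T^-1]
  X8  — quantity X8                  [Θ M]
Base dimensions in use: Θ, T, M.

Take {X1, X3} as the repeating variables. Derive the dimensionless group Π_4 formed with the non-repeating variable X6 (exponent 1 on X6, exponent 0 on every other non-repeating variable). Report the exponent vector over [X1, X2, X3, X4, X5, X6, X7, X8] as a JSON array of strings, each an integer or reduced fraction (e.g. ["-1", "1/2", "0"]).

Write exponents as rows Θ,T,M / cols X1,X2,X3,X4,X5,X6,X7,X8:
  Θ: [ 0  0 -1  2  0  1 -1  1]
  T: [-1  1  0  1 -1  1 -1  0]
  M: [ 1 -1 -1  1  1  0  0  1]
Row reduction gives pivot columns X1,X3; rank = 2
Repeat: X1,X3; free: X2,X4,X5,X6,X7,X8
RREF:
  r0: [   1   -1    0   -1    1   -1    1    0]
  r1: [   0    0    1   -2    0   -1    1   -1]
  r2: [   0    0    0    0    0    0    0    0]
Fix exponent of X6 at 1, X2 at 0, X4 at 0, X5 at 0, X7 at 0, X8 at 0; solve each RREF row for its pivot's exponent:
  r0: exp(X1) + (-1)·1 = 0 ⇒ exp(X1) = 1
  r1: exp(X3) + (-1)·1 = 0 ⇒ exp(X3) = 1
Π_4 = X1 · X3 · X6

["1", "0", "1", "0", "0", "1", "0", "0"]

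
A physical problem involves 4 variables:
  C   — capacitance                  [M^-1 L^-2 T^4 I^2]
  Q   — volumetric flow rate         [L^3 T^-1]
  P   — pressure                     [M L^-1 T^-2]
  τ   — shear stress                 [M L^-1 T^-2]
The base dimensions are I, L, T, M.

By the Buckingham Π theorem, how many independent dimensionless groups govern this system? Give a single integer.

Dimensional matrix (I×L×T×M by C×Q×P×τ):
  I: [ 2  0  0  0]
  L: [-2  3 -1 -1]
  T: [ 4 -1 -2 -2]
  M: [-1  0  1  1]
RREF → pivots at {C,Q,P} ⇒ r = 3
Π count = n − r = 4 − 3 = 1

1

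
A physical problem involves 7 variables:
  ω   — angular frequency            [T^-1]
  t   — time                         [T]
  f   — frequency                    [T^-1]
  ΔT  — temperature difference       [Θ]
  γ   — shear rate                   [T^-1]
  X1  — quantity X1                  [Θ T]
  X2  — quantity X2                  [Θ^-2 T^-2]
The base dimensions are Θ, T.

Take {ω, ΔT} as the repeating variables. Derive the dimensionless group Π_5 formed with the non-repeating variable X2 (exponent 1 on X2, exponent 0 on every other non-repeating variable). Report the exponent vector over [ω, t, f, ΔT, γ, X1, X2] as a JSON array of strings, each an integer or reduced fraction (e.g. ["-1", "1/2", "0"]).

["-2", "0", "0", "2", "0", "0", "1"]

Write exponents as rows Θ,T / cols ω,t,f,ΔT,γ,X1,X2:
  Θ: [ 0  0  0  1  0  1 -2]
  T: [-1  1 -1  0 -1  1 -2]
Row reduction gives pivot columns ω,ΔT; rank = 2
Pivot set = {ω,ΔT}, free = {t,f,γ,X1,X2}
RREF:
  r0: [   1   -1    1    0    1   -1    2]
  r1: [   0    0    0    1    0    1   -2]
Fix exponent of X2 at 1, t at 0, f at 0, γ at 0, X1 at 0; solve each RREF row for its pivot's exponent:
  r0: exp(ω) + (2)·1 = 0 ⇒ exp(ω) = -2
  r1: exp(ΔT) + (-2)·1 = 0 ⇒ exp(ΔT) = 2
Π_5 = ω^-2 · ΔT^2 · X2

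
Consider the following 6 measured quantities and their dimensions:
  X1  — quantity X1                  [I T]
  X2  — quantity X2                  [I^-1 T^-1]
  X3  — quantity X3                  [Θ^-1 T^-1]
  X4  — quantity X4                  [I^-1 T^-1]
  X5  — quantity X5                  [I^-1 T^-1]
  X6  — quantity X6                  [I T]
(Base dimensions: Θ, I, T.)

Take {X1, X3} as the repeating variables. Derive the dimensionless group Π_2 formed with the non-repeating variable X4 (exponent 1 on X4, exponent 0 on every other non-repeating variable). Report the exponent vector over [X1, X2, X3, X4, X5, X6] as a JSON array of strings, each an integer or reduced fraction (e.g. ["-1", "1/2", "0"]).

["1", "0", "0", "1", "0", "0"]

Exponent matrix [Θ,I,T] × [X1,X2,X3,X4,X5,X6]:
  Θ: [ 0  0 -1  0  0  0]
  I: [ 1 -1  0 -1 -1  1]
  T: [ 1 -1 -1 -1 -1  1]
RREF → pivots at {X1,X3} ⇒ r = 2
Repeat: X1,X3; free: X2,X4,X5,X6
RREF:
  r0: [   1   -1    0   -1   -1    1]
  r1: [   0    0    1    0    0    0]
  r2: [   0    0    0    0    0    0]
Fix exponent of X4 at 1, X2 at 0, X5 at 0, X6 at 0; solve each RREF row for its pivot's exponent:
  r0: exp(X1) + (-1)·1 = 0 ⇒ exp(X1) = 1
  r1: exp(X3) + (0)·1 = 0 ⇒ exp(X3) = 0
Π_2 = X1 · X4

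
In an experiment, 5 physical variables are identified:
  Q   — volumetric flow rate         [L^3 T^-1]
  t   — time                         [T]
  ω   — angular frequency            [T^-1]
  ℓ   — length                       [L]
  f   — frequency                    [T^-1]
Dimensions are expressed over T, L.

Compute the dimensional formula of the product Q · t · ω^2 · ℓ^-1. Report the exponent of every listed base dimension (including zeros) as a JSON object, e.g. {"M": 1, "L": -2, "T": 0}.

Exponent matrix [T,L] × [Q,t,ω,ℓ,f]:
  T: [-1  1 -1  0 -1]
  L: [ 3  0  0  1  0]
  [T]: (1)·-1+(1)·1+(2)·-1+(-1)·0 = -2
  [L]: (1)·3+(1)·0+(2)·0+(-1)·1 = 2
⇒ T^-2 L^2

{"T": -2, "L": 2}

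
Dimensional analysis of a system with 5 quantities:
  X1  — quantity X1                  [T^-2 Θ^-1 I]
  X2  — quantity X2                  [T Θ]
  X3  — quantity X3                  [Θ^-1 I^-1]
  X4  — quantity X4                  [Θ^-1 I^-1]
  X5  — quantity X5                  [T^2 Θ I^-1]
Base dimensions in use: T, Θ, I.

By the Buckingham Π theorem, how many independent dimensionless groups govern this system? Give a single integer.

Write exponents as rows T,Θ,I / cols X1,X2,X3,X4,X5:
  T: [-2  1  0  0  2]
  Θ: [-1  1 -1 -1  1]
  I: [ 1  0 -1 -1 -1]
RREF → pivots at {X1,X2} ⇒ r = 2
n=5, r=2 ⇒ 3 dimensionless groups

3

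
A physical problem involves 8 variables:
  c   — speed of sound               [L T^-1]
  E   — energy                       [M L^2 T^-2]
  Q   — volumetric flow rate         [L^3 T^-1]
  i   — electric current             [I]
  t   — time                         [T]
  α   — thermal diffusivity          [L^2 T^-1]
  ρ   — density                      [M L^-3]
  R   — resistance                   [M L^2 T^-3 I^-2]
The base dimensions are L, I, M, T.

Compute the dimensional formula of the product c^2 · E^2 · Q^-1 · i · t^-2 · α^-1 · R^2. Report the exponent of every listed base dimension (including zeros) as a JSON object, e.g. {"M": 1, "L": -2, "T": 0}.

Write exponents as rows L,I,M,T / cols c,E,Q,i,t,α,ρ,R:
  L: [ 1  2  3  0  0  2 -3  2]
  I: [ 0  0  0  1  0  0  0 -2]
  M: [ 0  1  0  0  0  0  1  1]
  T: [-1 -2 -1  0  1 -1  0 -3]
  [L]: (2)·1+(2)·2+(-1)·3+(1)·0+(-2)·0+(-1)·2+(2)·2 = 5
  [I]: (2)·0+(2)·0+(-1)·0+(1)·1+(-2)·0+(-1)·0+(2)·-2 = -3
  [M]: (2)·0+(2)·1+(-1)·0+(1)·0+(-2)·0+(-1)·0+(2)·1 = 4
  [T]: (2)·-1+(2)·-2+(-1)·-1+(1)·0+(-2)·1+(-1)·-1+(2)·-3 = -12
⇒ L^5 I^-3 M^4 T^-12

{"L": 5, "I": -3, "M": 4, "T": -12}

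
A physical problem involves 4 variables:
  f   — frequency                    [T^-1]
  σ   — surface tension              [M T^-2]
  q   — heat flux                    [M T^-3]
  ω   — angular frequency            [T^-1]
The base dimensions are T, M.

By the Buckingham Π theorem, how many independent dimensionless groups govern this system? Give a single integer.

Write exponents as rows T,M / cols f,σ,q,ω:
  T: [-1 -2 -3 -1]
  M: [ 0  1  1  0]
Row reduction gives pivot columns f,σ; rank = 2
4 vars − rank 2 = 2 Π groups

2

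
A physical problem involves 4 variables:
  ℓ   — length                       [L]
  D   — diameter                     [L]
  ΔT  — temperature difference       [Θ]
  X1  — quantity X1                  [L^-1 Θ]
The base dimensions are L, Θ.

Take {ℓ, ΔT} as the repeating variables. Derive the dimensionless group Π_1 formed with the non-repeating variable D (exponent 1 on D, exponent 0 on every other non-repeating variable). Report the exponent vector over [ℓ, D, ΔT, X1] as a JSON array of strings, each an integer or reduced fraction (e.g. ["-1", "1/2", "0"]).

["-1", "1", "0", "0"]

Dimensional matrix (L×Θ by ℓ×D×ΔT×X1):
  L: [ 1  1  0 -1]
  Θ: [ 0  0  1  1]
Echelon form has 2 nonzero rows (pivots: ℓ,ΔT)
Pivot set = {ℓ,ΔT}, free = {D,X1}
RREF:
  r0: [   1    1    0   -1]
  r1: [   0    0    1    1]
Fix exponent of D at 1, X1 at 0; solve each RREF row for its pivot's exponent:
  r0: exp(ℓ) + (1)·1 = 0 ⇒ exp(ℓ) = -1
  r1: exp(ΔT) + (0)·1 = 0 ⇒ exp(ΔT) = 0
Π_1 = ℓ^-1 · D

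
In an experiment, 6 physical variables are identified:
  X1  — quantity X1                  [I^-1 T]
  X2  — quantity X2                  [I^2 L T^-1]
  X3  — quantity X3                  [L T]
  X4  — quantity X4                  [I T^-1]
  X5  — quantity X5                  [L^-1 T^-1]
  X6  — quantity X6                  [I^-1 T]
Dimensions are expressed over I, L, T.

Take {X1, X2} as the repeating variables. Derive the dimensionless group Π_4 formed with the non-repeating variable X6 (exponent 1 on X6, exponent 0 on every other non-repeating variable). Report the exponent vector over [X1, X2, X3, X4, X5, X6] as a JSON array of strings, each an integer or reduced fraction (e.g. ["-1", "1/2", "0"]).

Write exponents as rows I,L,T / cols X1,X2,X3,X4,X5,X6:
  I: [-1  2  0  1  0 -1]
  L: [ 0  1  1  0 -1  0]
  T: [ 1 -1  1 -1 -1  1]
RREF → pivots at {X1,X2} ⇒ r = 2
Repeat: X1,X2; free: X3,X4,X5,X6
RREF:
  r0: [   1    0    2   -1   -2    1]
  r1: [   0    1    1    0   -1    0]
  r2: [   0    0    0    0    0    0]
Fix exponent of X6 at 1, X3 at 0, X4 at 0, X5 at 0; solve each RREF row for its pivot's exponent:
  r0: exp(X1) + (1)·1 = 0 ⇒ exp(X1) = -1
  r1: exp(X2) + (0)·1 = 0 ⇒ exp(X2) = 0
Π_4 = X1^-1 · X6

["-1", "0", "0", "0", "0", "1"]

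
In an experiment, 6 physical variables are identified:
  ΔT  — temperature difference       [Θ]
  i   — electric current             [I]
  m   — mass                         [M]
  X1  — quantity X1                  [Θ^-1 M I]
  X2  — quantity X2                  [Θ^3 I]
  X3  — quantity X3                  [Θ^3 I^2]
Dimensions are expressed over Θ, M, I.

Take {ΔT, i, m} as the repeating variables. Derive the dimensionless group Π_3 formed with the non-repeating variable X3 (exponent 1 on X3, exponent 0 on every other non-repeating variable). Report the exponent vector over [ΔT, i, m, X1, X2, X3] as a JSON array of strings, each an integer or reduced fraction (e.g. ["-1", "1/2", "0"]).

["-3", "-2", "0", "0", "0", "1"]

Exponent matrix [Θ,M,I] × [ΔT,i,m,X1,X2,X3]:
  Θ: [ 1  0  0 -1  3  3]
  M: [ 0  0  1  1  0  0]
  I: [ 0  1  0  1  1  2]
RREF → pivots at {ΔT,i,m} ⇒ r = 3
Pivot set = {ΔT,i,m}, free = {X1,X2,X3}
RREF:
  r0: [   1    0    0   -1    3    3]
  r1: [   0    1    0    1    1    2]
  r2: [   0    0    1    1    0    0]
Fix exponent of X3 at 1, X1 at 0, X2 at 0; solve each RREF row for its pivot's exponent:
  r0: exp(ΔT) + (3)·1 = 0 ⇒ exp(ΔT) = -3
  r1: exp(i) + (2)·1 = 0 ⇒ exp(i) = -2
  r2: exp(m) + (0)·1 = 0 ⇒ exp(m) = 0
Π_3 = ΔT^-3 · i^-2 · X3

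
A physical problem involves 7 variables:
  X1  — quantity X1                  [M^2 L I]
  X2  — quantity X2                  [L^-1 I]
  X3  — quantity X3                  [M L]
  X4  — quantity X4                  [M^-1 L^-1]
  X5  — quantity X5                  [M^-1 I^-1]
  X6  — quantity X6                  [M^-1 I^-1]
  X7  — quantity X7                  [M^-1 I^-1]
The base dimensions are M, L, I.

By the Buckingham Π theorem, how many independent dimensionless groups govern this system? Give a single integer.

Exponent matrix [M,L,I] × [X1,X2,X3,X4,X5,X6,X7]:
  M: [ 2  0  1 -1 -1 -1 -1]
  L: [ 1 -1  1 -1  0  0  0]
  I: [ 1  1  0  0 -1 -1 -1]
RREF → pivots at {X1,X2} ⇒ r = 2
n=7, r=2 ⇒ 5 dimensionless groups

5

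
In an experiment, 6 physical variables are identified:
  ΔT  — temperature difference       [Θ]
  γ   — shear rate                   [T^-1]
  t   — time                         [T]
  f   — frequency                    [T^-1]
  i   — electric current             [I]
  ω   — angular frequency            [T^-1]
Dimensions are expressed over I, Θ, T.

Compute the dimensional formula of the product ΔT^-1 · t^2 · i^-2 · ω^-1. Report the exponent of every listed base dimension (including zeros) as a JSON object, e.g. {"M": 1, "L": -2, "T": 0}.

{"I": -2, "Θ": -1, "T": 3}

Dimensional matrix (I×Θ×T by ΔT×γ×t×f×i×ω):
  I: [ 0  0  0  0  1  0]
  Θ: [ 1  0  0  0  0  0]
  T: [ 0 -1  1 -1  0 -1]
  [I]: (-1)·0+(2)·0+(-2)·1+(-1)·0 = -2
  [Θ]: (-1)·1+(2)·0+(-2)·0+(-1)·0 = -1
  [T]: (-1)·0+(2)·1+(-2)·0+(-1)·-1 = 3
⇒ I^-2 Θ^-1 T^3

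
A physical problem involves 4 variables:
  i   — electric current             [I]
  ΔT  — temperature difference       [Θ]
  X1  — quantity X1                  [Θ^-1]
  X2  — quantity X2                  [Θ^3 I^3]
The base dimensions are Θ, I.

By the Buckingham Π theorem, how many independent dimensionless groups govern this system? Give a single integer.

2

Exponent matrix [Θ,I] × [i,ΔT,X1,X2]:
  Θ: [ 0  1 -1  3]
  I: [ 1  0  0  3]
RREF → pivots at {i,ΔT} ⇒ r = 2
n=4, r=2 ⇒ 2 dimensionless groups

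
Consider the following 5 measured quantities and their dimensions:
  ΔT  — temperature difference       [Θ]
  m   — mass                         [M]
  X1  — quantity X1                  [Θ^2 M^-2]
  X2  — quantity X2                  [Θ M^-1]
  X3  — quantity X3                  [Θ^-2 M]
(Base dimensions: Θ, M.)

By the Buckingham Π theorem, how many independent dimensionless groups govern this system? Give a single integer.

Dimensional matrix (Θ×M by ΔT×m×X1×X2×X3):
  Θ: [ 1  0  2  1 -2]
  M: [ 0  1 -2 -1  1]
Echelon form has 2 nonzero rows (pivots: ΔT,m)
5 vars − rank 2 = 3 Π groups

3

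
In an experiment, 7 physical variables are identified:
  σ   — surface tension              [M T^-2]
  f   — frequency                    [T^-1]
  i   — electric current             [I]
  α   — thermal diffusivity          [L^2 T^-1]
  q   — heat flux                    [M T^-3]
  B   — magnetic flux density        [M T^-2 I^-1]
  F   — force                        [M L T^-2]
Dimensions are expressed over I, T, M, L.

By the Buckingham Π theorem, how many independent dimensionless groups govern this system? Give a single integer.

Dimensional matrix (I×T×M×L by σ×f×i×α×q×B×F):
  I: [ 0  0  1  0  0 -1  0]
  T: [-2 -1  0 -1 -3 -2 -2]
  M: [ 1  0  0  0  1  1  1]
  L: [ 0  0  0  2  0  0  1]
Row reduction gives pivot columns σ,f,i,α; rank = 4
n=7, r=4 ⇒ 3 dimensionless groups

3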